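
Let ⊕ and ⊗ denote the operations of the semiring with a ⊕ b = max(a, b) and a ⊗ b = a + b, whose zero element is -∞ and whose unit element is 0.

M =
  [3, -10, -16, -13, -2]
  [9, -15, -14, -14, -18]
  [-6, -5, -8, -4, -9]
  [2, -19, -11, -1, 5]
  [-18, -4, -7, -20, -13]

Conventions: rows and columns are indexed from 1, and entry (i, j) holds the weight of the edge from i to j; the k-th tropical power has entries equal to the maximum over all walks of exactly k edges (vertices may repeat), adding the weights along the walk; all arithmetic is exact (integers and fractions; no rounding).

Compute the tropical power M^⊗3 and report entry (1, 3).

M^⊗2:
  [6, -6, -9, -10, 1]
  [12, -1, -7, -4, 7]
  [4, -13, -15, -5, 1]
  [5, 1, -2, -2, 4]
  [5, -12, -15, -11, -15]
M^⊗3:
  [9, -3, -6, -7, 4]
  [15, 3, 0, -1, 10]
  [7, -3, -6, -6, 2]
  [10, 0, -3, -3, 3]
  [8, -5, -11, -8, 3]
Key observation: the optimum is the walk 1->1->5->3, with weight 3 + (-2) + (-7) = -6.
Optimal value attained by: walk 1->1->5->3.
Answer: (M^⊗3)[1][3] = -6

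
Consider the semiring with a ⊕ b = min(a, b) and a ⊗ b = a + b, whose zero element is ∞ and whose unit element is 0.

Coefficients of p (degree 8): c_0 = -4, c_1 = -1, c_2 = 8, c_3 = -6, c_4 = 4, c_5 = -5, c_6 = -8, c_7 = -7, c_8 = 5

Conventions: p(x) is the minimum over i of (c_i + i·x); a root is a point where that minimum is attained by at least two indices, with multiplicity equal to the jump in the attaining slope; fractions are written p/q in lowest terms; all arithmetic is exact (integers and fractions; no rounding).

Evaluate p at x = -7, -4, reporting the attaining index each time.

p(-7) = min(-4+0·(-7)=-4, -1+1·(-7)=-8, 8+2·(-7)=-6, -6+3·(-7)=-27, 4+4·(-7)=-24, -5+5·(-7)=-40, -8+6·(-7)=-50, -7+7·(-7)=-56, 5+8·(-7)=-51) = -56 (attained by i=7)
p(-4) = min(-4+0·(-4)=-4, -1+1·(-4)=-5, 8+2·(-4)=0, -6+3·(-4)=-18, 4+4·(-4)=-12, -5+5·(-4)=-25, -8+6·(-4)=-32, -7+7·(-4)=-35, 5+8·(-4)=-27) = -35 (attained by i=7)
Answer: p(-7) = -56; p(-4) = -35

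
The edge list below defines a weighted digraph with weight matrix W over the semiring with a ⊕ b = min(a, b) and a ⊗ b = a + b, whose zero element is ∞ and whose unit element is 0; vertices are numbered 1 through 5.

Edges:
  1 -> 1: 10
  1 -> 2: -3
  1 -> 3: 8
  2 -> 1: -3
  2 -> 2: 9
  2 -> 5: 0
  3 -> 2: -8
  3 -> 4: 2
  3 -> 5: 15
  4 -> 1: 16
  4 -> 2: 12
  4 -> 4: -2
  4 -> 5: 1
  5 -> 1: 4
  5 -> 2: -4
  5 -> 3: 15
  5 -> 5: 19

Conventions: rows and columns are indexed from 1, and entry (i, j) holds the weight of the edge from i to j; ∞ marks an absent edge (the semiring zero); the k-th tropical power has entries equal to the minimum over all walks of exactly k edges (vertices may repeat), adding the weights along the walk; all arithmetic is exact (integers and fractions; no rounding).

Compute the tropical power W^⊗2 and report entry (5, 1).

W^⊗2:
  [-6, 0, 18, 10, -3]
  [4, -6, 5, ∞, 9]
  [-11, 1, 30, 0, -8]
  [5, -3, 16, -4, -1]
  [-7, 1, 12, 17, -4]
Key observation: the optimum is the walk 5->2->1, with weight (-4) + (-3) = -7.
Optimal value attained by: walk 5->2->1.
Answer: (W^⊗2)[5][1] = -7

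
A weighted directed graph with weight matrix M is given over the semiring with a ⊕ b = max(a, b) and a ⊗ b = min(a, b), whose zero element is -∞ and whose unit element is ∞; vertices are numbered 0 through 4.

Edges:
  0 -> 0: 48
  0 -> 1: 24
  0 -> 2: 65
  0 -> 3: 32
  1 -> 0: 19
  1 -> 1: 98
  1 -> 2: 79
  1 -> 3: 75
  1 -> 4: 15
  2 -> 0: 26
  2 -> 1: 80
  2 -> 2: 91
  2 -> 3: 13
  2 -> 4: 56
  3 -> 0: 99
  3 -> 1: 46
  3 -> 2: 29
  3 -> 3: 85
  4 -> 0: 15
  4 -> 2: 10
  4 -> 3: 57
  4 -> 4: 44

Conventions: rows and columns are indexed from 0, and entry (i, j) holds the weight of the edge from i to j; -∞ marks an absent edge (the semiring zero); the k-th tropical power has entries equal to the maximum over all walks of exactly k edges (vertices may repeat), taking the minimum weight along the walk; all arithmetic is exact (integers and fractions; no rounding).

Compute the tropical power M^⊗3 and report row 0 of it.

M^⊗2:
  [48, 65, 65, 32, 56]
  [75, 98, 79, 75, 56]
  [26, 80, 91, 75, 56]
  [85, 46, 65, 85, 29]
  [57, 46, 29, 57, 44]
M^⊗3:
  [48, 65, 65, 65, 56]
  [75, 98, 79, 75, 56]
  [75, 80, 91, 75, 56]
  [85, 65, 65, 85, 56]
  [57, 46, 57, 57, 44]
Answer: row 0 of M^⊗3 = [48, 65, 65, 65, 56]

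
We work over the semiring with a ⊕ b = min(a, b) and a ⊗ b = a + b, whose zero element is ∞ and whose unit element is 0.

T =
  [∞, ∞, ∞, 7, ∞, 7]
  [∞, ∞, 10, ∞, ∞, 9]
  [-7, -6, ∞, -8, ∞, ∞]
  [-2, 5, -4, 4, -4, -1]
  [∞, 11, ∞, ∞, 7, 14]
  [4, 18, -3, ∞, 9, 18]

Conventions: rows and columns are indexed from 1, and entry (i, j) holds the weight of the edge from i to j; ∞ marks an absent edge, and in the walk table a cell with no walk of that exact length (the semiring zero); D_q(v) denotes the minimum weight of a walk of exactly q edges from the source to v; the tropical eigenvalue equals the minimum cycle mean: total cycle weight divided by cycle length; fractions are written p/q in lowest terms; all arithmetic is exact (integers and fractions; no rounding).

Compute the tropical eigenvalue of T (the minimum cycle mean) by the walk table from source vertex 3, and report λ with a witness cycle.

q=0: [∞, ∞, 0, ∞, ∞, ∞]
q=1: [-7, -6, ∞, -8, ∞, ∞]
q=2: [-10, -3, -12, -4, -12, -9]
q=3: [-19, -18, -12, -20, -8, -5]
q=4: [-22, -18, -24, -20, -24, -21]
q=5: [-31, -30, -24, -32, -24, -21]
q=6: [-34, -30, -36, -32, -36, -33]
Optimal cycle mean attained by: cycle 3->4->3, total (-8) + (-4), length 2.
Answer: λ = -6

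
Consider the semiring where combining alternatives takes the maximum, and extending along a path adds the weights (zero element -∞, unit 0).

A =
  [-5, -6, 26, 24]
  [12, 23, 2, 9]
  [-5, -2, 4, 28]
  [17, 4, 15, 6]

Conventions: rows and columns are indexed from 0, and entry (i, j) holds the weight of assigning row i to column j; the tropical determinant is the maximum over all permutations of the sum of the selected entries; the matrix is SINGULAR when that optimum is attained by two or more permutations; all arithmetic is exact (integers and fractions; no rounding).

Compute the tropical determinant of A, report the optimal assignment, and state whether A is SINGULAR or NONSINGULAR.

σ = (0, 1, 2, 3): (-5) + 23 + 4 + 6 = 28
σ = (0, 1, 3, 2): (-5) + 23 + 28 + 15 = 61
σ = (0, 2, 1, 3): (-5) + 2 + (-2) + 6 = 1
σ = (0, 2, 3, 1): (-5) + 2 + 28 + 4 = 29
σ = (0, 3, 1, 2): (-5) + 9 + (-2) + 15 = 17
σ = (0, 3, 2, 1): (-5) + 9 + 4 + 4 = 12
σ = (1, 0, 2, 3): (-6) + 12 + 4 + 6 = 16
σ = (1, 0, 3, 2): (-6) + 12 + 28 + 15 = 49
σ = (1, 2, 0, 3): (-6) + 2 + (-5) + 6 = -3
σ = (1, 2, 3, 0): (-6) + 2 + 28 + 17 = 41
σ = (1, 3, 0, 2): (-6) + 9 + (-5) + 15 = 13
σ = (1, 3, 2, 0): (-6) + 9 + 4 + 17 = 24
σ = (2, 0, 1, 3): 26 + 12 + (-2) + 6 = 42
σ = (2, 0, 3, 1): 26 + 12 + 28 + 4 = 70
σ = (2, 1, 0, 3): 26 + 23 + (-5) + 6 = 50
σ = (2, 1, 3, 0): 26 + 23 + 28 + 17 = 94
σ = (2, 3, 0, 1): 26 + 9 + (-5) + 4 = 34
σ = (2, 3, 1, 0): 26 + 9 + (-2) + 17 = 50
σ = (3, 0, 1, 2): 24 + 12 + (-2) + 15 = 49
σ = (3, 0, 2, 1): 24 + 12 + 4 + 4 = 44
σ = (3, 1, 0, 2): 24 + 23 + (-5) + 15 = 57
σ = (3, 1, 2, 0): 24 + 23 + 4 + 17 = 68
σ = (3, 2, 0, 1): 24 + 2 + (-5) + 4 = 25
σ = (3, 2, 1, 0): 24 + 2 + (-2) + 17 = 41
Optimal value attained by: σ = (2, 1, 3, 0).
Answer: det⊕(A) = 94; verdict: NONSINGULAR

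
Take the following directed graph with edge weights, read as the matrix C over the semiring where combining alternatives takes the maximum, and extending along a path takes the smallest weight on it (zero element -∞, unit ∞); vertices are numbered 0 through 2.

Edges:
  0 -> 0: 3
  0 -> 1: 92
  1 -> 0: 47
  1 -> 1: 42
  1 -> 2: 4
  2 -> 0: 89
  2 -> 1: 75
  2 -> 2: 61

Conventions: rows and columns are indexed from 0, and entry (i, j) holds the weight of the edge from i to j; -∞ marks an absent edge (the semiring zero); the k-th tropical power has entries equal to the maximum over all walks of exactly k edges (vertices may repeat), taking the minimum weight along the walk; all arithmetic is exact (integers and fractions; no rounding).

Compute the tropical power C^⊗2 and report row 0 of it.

C^⊗2:
  [47, 42, 4]
  [42, 47, 4]
  [61, 89, 61]
Answer: row 0 of C^⊗2 = [47, 42, 4]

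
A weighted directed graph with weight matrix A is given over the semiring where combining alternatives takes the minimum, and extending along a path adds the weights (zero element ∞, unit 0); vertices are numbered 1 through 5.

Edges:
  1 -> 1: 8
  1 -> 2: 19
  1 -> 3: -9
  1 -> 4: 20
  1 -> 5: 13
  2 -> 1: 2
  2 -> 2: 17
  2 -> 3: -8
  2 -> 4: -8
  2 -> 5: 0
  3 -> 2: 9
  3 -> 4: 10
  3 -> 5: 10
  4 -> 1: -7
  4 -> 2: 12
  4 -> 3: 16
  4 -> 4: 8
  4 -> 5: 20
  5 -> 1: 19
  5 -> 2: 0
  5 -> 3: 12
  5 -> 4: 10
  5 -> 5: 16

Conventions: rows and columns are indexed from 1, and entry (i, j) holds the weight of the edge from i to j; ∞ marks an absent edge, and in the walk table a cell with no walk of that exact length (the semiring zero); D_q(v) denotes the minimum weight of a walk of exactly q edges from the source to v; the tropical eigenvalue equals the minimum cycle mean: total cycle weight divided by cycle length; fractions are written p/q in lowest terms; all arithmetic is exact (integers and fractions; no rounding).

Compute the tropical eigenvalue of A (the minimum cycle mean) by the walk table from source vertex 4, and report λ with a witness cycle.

q=0: [∞, ∞, ∞, 0, ∞]
q=1: [-7, 12, 16, 8, 20]
q=2: [1, 12, -16, 4, 6]
q=3: [-3, -7, -8, -6, -6]
q=4: [-13, -6, -15, -15, -7]
q=5: [-22, -7, -22, -14, -6]
Optimal cycle mean attained by: cycle 1->3->2->4->1, total (-9) + 9 + (-8) + (-7), length 4.
Answer: λ = -15/4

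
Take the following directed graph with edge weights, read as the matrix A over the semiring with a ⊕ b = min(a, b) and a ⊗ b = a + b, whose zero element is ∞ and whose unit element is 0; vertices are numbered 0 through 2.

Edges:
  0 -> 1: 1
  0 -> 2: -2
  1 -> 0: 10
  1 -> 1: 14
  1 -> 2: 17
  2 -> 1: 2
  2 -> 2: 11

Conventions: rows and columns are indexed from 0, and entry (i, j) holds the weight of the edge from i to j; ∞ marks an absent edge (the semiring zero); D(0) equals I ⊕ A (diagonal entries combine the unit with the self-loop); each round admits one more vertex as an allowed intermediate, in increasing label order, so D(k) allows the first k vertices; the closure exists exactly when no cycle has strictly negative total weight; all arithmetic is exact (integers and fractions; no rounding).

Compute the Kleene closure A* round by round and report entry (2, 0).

D(0):
  [0, 1, -2]
  [10, 0, 17]
  [∞, 2, 0]
D(1):
  [0, 1, -2]
  [10, 0, 8]
  [∞, 2, 0]
D(2):
  [0, 1, -2]
  [10, 0, 8]
  [12, 2, 0]
D(3):
  [0, 0, -2]
  [10, 0, 8]
  [12, 2, 0]
Answer: A*[2][0] = 12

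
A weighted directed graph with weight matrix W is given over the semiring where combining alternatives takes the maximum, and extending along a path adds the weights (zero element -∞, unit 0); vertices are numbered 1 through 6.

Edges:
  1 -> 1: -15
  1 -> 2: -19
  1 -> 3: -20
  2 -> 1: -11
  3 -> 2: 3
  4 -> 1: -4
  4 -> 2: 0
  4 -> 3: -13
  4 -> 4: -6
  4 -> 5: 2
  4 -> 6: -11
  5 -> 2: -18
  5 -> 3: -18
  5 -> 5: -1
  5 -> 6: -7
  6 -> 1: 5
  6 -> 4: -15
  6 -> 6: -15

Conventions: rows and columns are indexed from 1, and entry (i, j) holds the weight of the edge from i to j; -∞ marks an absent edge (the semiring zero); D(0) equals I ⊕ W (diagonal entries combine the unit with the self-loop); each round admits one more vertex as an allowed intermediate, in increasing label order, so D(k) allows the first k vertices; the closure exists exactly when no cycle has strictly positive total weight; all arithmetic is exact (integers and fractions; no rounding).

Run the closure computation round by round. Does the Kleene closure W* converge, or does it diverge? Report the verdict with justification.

D(0):
  [0, -19, -20, -∞, -∞, -∞]
  [-11, 0, -∞, -∞, -∞, -∞]
  [-∞, 3, 0, -∞, -∞, -∞]
  [-4, 0, -13, 0, 2, -11]
  [-∞, -18, -18, -∞, 0, -7]
  [5, -∞, -∞, -15, -∞, 0]
D(1):
  [0, -19, -20, -∞, -∞, -∞]
  [-11, 0, -31, -∞, -∞, -∞]
  [-∞, 3, 0, -∞, -∞, -∞]
  [-4, 0, -13, 0, 2, -11]
  [-∞, -18, -18, -∞, 0, -7]
  [5, -14, -15, -15, -∞, 0]
D(2):
  [0, -19, -20, -∞, -∞, -∞]
  [-11, 0, -31, -∞, -∞, -∞]
  [-8, 3, 0, -∞, -∞, -∞]
  [-4, 0, -13, 0, 2, -11]
  [-29, -18, -18, -∞, 0, -7]
  [5, -14, -15, -15, -∞, 0]
D(3):
  [0, -17, -20, -∞, -∞, -∞]
  [-11, 0, -31, -∞, -∞, -∞]
  [-8, 3, 0, -∞, -∞, -∞]
  [-4, 0, -13, 0, 2, -11]
  [-26, -15, -18, -∞, 0, -7]
  [5, -12, -15, -15, -∞, 0]
D(4):
  [0, -17, -20, -∞, -∞, -∞]
  [-11, 0, -31, -∞, -∞, -∞]
  [-8, 3, 0, -∞, -∞, -∞]
  [-4, 0, -13, 0, 2, -11]
  [-26, -15, -18, -∞, 0, -7]
  [5, -12, -15, -15, -13, 0]
D(5):
  [0, -17, -20, -∞, -∞, -∞]
  [-11, 0, -31, -∞, -∞, -∞]
  [-8, 3, 0, -∞, -∞, -∞]
  [-4, 0, -13, 0, 2, -5]
  [-26, -15, -18, -∞, 0, -7]
  [5, -12, -15, -15, -13, 0]
D(6):
  [0, -17, -20, -∞, -∞, -∞]
  [-11, 0, -31, -∞, -∞, -∞]
  [-8, 3, 0, -∞, -∞, -∞]
  [0, 0, -13, 0, 2, -5]
  [-2, -15, -18, -22, 0, -7]
  [5, -12, -15, -15, -13, 0]
Key observation: every diagonal entry stays at the unit through all rounds, so no improving cycle exists.
Answer: CONVERGES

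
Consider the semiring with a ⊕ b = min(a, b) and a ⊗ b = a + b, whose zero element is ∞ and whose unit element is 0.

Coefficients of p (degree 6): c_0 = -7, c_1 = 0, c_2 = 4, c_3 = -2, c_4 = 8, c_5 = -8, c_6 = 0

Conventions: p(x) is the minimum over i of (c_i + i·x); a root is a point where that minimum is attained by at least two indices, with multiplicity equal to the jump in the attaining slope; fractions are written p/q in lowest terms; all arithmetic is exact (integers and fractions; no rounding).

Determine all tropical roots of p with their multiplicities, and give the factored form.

hull edge (i=0, c=-7) to (i=5, c=-8): slope -1/5, span 5
hull edge (i=5, c=-8) to (i=6, c=0): slope 8, span 1
Factored form: p(x) = 0 ⊗ (x ⊕ (-8)) ⊗ (x ⊕ 1/5) ⊗ (x ⊕ 1/5) ⊗ (x ⊕ 1/5) ⊗ (x ⊕ 1/5) ⊗ (x ⊕ 1/5)
Answer: roots = -8 (mult 1), 1/5 (mult 5)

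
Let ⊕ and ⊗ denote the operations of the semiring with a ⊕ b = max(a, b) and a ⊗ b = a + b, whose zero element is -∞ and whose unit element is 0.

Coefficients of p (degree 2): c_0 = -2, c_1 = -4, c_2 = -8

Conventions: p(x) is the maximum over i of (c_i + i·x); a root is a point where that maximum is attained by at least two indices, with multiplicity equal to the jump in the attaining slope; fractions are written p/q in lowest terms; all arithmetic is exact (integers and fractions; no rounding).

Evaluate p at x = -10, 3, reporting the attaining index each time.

p(-10) = max(-2+0·(-10)=-2, -4+1·(-10)=-14, -8+2·(-10)=-28) = -2 (attained by i=0)
p(3) = max(-2+0·3=-2, -4+1·3=-1, -8+2·3=-2) = -1 (attained by i=1)
Answer: p(-10) = -2; p(3) = -1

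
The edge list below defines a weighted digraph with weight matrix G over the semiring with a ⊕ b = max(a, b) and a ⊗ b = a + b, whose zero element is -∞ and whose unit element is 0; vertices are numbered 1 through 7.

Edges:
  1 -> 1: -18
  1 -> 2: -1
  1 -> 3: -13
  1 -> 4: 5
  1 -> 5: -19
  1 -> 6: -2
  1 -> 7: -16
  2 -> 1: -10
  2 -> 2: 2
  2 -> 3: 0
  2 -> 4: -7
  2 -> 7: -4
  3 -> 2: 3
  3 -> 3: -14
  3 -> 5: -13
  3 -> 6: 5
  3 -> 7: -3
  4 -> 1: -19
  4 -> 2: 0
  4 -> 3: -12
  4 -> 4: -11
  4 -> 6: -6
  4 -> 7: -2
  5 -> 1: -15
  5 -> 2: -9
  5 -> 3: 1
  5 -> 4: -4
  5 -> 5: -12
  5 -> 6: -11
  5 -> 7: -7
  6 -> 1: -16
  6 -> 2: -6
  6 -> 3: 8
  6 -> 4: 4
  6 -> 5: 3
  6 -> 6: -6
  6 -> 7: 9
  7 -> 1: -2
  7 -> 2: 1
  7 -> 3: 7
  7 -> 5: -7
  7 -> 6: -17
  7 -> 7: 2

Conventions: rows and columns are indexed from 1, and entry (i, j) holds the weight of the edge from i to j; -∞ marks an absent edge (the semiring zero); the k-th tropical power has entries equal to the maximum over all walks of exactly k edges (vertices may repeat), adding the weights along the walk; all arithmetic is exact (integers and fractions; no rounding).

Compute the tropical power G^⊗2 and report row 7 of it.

G^⊗2:
  [-11, 5, 6, 2, 1, -1, 7]
  [-6, 4, 3, -5, -11, 5, -2]
  [-5, 5, 13, 9, 8, -1, 14]
  [-4, 2, 5, -2, -3, -7, 3]
  [-9, 4, 0, -7, -8, 6, -2]
  [7, 11, 16, -1, 2, 13, 11]
  [0, 10, 9, 3, -5, 12, 4]
Answer: row 7 of G^⊗2 = [0, 10, 9, 3, -5, 12, 4]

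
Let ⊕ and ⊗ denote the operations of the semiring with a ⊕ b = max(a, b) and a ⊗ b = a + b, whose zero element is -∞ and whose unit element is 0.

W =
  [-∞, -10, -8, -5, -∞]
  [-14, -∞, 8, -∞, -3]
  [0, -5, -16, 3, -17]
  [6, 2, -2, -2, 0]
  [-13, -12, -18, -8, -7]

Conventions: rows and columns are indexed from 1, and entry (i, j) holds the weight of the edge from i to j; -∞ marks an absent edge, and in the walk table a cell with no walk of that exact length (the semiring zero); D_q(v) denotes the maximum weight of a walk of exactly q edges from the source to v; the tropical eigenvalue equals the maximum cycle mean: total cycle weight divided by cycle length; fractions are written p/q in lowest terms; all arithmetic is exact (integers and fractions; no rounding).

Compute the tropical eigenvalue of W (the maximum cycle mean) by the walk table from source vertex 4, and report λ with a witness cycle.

q=0: [-∞, -∞, -∞, 0, -∞]
q=1: [6, 2, -2, -2, 0]
q=2: [4, 0, 10, 1, -1]
q=3: [10, 5, 8, 13, 1]
q=4: [19, 15, 13, 11, 13]
q=5: [17, 13, 23, 16, 12]
Optimal cycle mean attained by: cycle 2->3->4->2, total 8 + 3 + 2, length 3.
Answer: λ = 13/3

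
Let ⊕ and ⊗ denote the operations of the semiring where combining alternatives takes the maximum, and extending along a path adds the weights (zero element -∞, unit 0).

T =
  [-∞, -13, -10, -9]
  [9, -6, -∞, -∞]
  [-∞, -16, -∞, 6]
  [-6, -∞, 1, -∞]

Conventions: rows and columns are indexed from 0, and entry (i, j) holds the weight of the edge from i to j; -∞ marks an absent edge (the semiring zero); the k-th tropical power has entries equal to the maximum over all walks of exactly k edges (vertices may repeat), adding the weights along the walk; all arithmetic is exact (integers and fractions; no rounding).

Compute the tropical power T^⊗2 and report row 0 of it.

T^⊗2:
  [-4, -19, -8, -4]
  [3, -4, -1, 0]
  [0, -22, 7, -∞]
  [-∞, -15, -16, 7]
Answer: row 0 of T^⊗2 = [-4, -19, -8, -4]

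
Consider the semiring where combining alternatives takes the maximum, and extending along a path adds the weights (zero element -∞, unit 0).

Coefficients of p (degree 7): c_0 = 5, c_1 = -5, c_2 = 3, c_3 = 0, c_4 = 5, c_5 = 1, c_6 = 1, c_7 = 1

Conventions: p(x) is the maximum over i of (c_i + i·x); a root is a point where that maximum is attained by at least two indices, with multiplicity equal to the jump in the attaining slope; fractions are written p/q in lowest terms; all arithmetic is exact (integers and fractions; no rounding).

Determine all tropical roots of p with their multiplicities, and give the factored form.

hull edge (i=0, c=5) to (i=4, c=5): slope 0, span 4
hull edge (i=4, c=5) to (i=7, c=1): slope -4/3, span 3
Factored form: p(x) = 1 ⊗ (x ⊕ 0) ⊗ (x ⊕ 0) ⊗ (x ⊕ 0) ⊗ (x ⊕ 0) ⊗ (x ⊕ 4/3) ⊗ (x ⊕ 4/3) ⊗ (x ⊕ 4/3)
Answer: roots = 0 (mult 4), 4/3 (mult 3)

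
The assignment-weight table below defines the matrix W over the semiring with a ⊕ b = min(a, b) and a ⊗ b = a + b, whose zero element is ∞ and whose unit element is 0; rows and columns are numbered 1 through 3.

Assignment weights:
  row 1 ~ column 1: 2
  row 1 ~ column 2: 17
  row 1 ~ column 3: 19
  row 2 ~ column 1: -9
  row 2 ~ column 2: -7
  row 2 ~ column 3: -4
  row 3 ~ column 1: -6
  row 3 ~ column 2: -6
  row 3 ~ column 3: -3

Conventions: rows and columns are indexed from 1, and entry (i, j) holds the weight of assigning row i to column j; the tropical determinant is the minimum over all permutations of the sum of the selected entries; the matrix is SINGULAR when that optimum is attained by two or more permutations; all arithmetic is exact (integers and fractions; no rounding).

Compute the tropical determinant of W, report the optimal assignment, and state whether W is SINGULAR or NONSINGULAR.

σ = (1, 2, 3): 2 + (-7) + (-3) = -8
σ = (1, 3, 2): 2 + (-4) + (-6) = -8
σ = (2, 1, 3): 17 + (-9) + (-3) = 5
σ = (2, 3, 1): 17 + (-4) + (-6) = 7
σ = (3, 1, 2): 19 + (-9) + (-6) = 4
σ = (3, 2, 1): 19 + (-7) + (-6) = 6
Optimal value attained by: σ = (1, 2, 3).
Answer: det⊕(W) = -8; verdict: SINGULAR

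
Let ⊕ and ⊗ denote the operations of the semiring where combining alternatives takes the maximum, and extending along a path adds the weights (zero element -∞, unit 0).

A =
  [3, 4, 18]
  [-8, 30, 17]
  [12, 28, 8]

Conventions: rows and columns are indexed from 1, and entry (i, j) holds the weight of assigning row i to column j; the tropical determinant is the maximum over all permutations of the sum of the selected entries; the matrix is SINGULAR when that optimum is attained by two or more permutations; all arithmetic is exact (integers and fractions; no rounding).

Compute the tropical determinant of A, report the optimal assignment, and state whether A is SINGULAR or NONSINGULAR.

σ = (1, 2, 3): 3 + 30 + 8 = 41
σ = (1, 3, 2): 3 + 17 + 28 = 48
σ = (2, 1, 3): 4 + (-8) + 8 = 4
σ = (2, 3, 1): 4 + 17 + 12 = 33
σ = (3, 1, 2): 18 + (-8) + 28 = 38
σ = (3, 2, 1): 18 + 30 + 12 = 60
Optimal value attained by: σ = (3, 2, 1).
Answer: det⊕(A) = 60; verdict: NONSINGULAR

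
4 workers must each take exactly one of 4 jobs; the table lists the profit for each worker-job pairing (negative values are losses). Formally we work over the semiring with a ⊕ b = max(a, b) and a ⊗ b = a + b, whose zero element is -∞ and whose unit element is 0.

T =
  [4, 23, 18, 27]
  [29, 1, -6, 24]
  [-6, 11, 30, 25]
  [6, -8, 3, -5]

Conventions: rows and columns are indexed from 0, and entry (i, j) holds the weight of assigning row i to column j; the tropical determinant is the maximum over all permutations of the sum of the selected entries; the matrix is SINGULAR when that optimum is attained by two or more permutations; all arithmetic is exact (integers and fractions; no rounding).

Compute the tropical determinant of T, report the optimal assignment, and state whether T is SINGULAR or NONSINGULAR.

σ = (0, 1, 2, 3): 4 + 1 + 30 + (-5) = 30
σ = (0, 1, 3, 2): 4 + 1 + 25 + 3 = 33
σ = (0, 2, 1, 3): 4 + (-6) + 11 + (-5) = 4
σ = (0, 2, 3, 1): 4 + (-6) + 25 + (-8) = 15
σ = (0, 3, 1, 2): 4 + 24 + 11 + 3 = 42
σ = (0, 3, 2, 1): 4 + 24 + 30 + (-8) = 50
σ = (1, 0, 2, 3): 23 + 29 + 30 + (-5) = 77
σ = (1, 0, 3, 2): 23 + 29 + 25 + 3 = 80
σ = (1, 2, 0, 3): 23 + (-6) + (-6) + (-5) = 6
σ = (1, 2, 3, 0): 23 + (-6) + 25 + 6 = 48
σ = (1, 3, 0, 2): 23 + 24 + (-6) + 3 = 44
σ = (1, 3, 2, 0): 23 + 24 + 30 + 6 = 83
σ = (2, 0, 1, 3): 18 + 29 + 11 + (-5) = 53
σ = (2, 0, 3, 1): 18 + 29 + 25 + (-8) = 64
σ = (2, 1, 0, 3): 18 + 1 + (-6) + (-5) = 8
σ = (2, 1, 3, 0): 18 + 1 + 25 + 6 = 50
σ = (2, 3, 0, 1): 18 + 24 + (-6) + (-8) = 28
σ = (2, 3, 1, 0): 18 + 24 + 11 + 6 = 59
σ = (3, 0, 1, 2): 27 + 29 + 11 + 3 = 70
σ = (3, 0, 2, 1): 27 + 29 + 30 + (-8) = 78
σ = (3, 1, 0, 2): 27 + 1 + (-6) + 3 = 25
σ = (3, 1, 2, 0): 27 + 1 + 30 + 6 = 64
σ = (3, 2, 0, 1): 27 + (-6) + (-6) + (-8) = 7
σ = (3, 2, 1, 0): 27 + (-6) + 11 + 6 = 38
Optimal value attained by: σ = (1, 3, 2, 0).
Answer: det⊕(T) = 83; verdict: NONSINGULAR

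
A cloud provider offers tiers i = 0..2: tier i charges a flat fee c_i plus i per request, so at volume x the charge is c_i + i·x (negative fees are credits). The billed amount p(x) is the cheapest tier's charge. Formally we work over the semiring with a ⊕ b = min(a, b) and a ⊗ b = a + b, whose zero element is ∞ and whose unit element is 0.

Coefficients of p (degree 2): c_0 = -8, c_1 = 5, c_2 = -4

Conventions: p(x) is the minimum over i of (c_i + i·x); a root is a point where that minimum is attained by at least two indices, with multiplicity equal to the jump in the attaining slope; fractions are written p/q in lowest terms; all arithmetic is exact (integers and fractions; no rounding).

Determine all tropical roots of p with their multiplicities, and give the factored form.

hull edge (i=0, c=-8) to (i=2, c=-4): slope 2, span 2
Factored form: p(x) = -4 ⊗ (x ⊕ (-2)) ⊗ (x ⊕ (-2))
Answer: roots = -2 (mult 2)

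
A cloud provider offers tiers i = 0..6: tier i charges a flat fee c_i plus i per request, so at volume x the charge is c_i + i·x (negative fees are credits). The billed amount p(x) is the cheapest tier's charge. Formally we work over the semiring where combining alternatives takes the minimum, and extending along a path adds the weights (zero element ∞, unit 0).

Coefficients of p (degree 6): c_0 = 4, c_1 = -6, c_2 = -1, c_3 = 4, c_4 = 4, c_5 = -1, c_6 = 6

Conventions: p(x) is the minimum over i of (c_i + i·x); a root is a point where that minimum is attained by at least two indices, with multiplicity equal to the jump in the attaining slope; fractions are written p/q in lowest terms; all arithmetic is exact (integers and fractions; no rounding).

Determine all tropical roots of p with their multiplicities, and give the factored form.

hull edge (i=0, c=4) to (i=1, c=-6): slope -10, span 1
hull edge (i=1, c=-6) to (i=5, c=-1): slope 5/4, span 4
hull edge (i=5, c=-1) to (i=6, c=6): slope 7, span 1
Factored form: p(x) = 6 ⊗ (x ⊕ (-7)) ⊗ (x ⊕ (-5/4)) ⊗ (x ⊕ (-5/4)) ⊗ (x ⊕ (-5/4)) ⊗ (x ⊕ (-5/4)) ⊗ (x ⊕ 10)
Answer: roots = -7 (mult 1), -5/4 (mult 4), 10 (mult 1)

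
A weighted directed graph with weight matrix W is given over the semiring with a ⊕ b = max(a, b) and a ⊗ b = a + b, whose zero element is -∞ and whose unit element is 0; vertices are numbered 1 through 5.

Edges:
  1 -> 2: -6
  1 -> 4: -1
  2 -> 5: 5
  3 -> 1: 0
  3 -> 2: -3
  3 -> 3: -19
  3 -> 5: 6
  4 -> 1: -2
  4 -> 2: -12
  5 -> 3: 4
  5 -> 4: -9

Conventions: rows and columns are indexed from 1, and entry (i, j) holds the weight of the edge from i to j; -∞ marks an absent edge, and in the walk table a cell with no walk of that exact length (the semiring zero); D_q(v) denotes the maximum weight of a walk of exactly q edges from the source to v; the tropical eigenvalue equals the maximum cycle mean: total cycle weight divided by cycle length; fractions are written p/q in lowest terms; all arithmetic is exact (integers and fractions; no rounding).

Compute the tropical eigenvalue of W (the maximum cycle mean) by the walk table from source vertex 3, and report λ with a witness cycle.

q=0: [-∞, -∞, 0, -∞, -∞]
q=1: [0, -3, -19, -∞, 6]
q=2: [-19, -6, 10, -1, 2]
q=3: [10, 7, 6, -7, 16]
q=4: [6, 4, 20, 9, 12]
q=5: [20, 17, 16, 5, 26]
Optimal cycle mean attained by: cycle 3->5->3, total 6 + 4, length 2.
Answer: λ = 5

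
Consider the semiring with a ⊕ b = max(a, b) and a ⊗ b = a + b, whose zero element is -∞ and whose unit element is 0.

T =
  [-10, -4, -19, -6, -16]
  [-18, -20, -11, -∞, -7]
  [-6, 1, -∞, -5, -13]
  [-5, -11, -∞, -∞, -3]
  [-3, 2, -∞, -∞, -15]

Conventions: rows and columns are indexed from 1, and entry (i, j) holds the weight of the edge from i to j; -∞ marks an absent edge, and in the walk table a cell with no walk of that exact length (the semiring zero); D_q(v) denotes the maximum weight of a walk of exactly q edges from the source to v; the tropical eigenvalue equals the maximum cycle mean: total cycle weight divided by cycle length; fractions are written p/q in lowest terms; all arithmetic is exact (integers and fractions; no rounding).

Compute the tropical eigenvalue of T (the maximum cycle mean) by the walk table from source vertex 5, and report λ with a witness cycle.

q=0: [-∞, -∞, -∞, -∞, 0]
q=1: [-3, 2, -∞, -∞, -15]
q=2: [-13, -7, -9, -9, -5]
q=3: [-8, -3, -18, -14, -12]
q=4: [-15, -10, -14, -14, -10]
q=5: [-13, -8, -21, -19, -17]
Optimal cycle mean attained by: cycle 2->5->2, total (-7) + 2, length 2.
Answer: λ = -5/2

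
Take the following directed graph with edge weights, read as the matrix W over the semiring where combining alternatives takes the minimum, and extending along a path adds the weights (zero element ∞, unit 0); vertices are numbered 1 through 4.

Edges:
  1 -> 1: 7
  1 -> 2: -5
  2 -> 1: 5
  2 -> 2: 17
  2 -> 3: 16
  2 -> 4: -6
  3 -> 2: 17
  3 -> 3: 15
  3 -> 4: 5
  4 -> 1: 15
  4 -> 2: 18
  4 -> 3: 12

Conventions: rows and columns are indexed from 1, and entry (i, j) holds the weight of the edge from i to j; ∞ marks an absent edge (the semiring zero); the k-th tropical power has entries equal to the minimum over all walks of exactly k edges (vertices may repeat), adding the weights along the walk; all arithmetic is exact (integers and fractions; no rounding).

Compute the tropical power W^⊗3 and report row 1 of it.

W^⊗2:
  [0, 2, 11, -11]
  [9, 0, 6, 11]
  [20, 23, 17, 11]
  [22, 10, 27, 12]
W^⊗3:
  [4, -5, 1, -4]
  [5, 4, 16, -6]
  [26, 15, 23, 17]
  [15, 17, 24, 4]
Answer: row 1 of W^⊗3 = [4, -5, 1, -4]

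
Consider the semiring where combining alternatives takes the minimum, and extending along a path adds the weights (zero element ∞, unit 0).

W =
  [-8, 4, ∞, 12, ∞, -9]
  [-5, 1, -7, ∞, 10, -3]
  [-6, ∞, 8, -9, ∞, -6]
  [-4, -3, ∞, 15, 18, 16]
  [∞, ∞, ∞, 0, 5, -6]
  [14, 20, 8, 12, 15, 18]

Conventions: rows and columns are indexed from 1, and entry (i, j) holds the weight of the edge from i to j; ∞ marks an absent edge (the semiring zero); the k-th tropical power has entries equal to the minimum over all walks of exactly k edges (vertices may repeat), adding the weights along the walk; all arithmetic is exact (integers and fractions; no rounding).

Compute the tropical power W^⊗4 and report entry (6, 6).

W^⊗2:
  [-16, -4, -3, 3, 6, -17]
  [-13, -1, -6, -16, 11, -14]
  [-14, -12, 2, -1, 9, -15]
  [-12, -2, -10, 8, 7, -13]
  [-4, -3, 2, 5, 9, -1]
  [2, 9, 13, -1, 20, 2]
W^⊗3:
  [-24, -12, -11, -12, -2, -25]
  [-21, -19, -8, -15, 1, -22]
  [-22, -11, -19, -7, -2, -23]
  [-20, -8, -9, -19, 2, -21]
  [-12, -2, -10, -7, 7, -13]
  [-6, -4, 2, 4, 17, -7]
W^⊗4:
  [-32, -20, -19, -20, -10, -33]
  [-29, -18, -26, -17, -9, -30]
  [-30, -18, -18, -28, -8, -31]
  [-28, -22, -15, -18, -6, -29]
  [-20, -10, -9, -19, 2, -21]
  [-14, -3, -11, -7, 6, -15]
Key observation: the optimum is the walk 6->3->1->1->6, with weight 8 + (-6) + (-8) + (-9) = -15.
Optimal value attained by: walk 6->3->1->1->6.
Answer: (W^⊗4)[6][6] = -15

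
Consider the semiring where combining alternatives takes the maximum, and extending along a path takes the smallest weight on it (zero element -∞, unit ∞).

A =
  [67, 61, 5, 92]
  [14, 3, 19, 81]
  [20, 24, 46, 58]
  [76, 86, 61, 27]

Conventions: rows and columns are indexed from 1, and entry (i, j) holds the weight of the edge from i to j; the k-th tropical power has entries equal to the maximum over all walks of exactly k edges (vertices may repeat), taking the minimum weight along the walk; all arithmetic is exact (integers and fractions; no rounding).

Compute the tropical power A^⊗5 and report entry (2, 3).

A^⊗2:
  [76, 86, 61, 67]
  [76, 81, 61, 27]
  [58, 58, 58, 46]
  [67, 61, 46, 81]
A^⊗3:
  [67, 67, 61, 81]
  [67, 61, 46, 81]
  [58, 58, 46, 58]
  [76, 81, 61, 67]
A^⊗4:
  [76, 81, 61, 67]
  [76, 81, 61, 67]
  [58, 58, 58, 58]
  [67, 67, 61, 81]
A^⊗5:
  [67, 67, 61, 81]
  [67, 67, 61, 81]
  [58, 58, 58, 58]
  [76, 81, 61, 67]
Key observation: the optimum is the walk 2->4->1->1->4->3, with weight 81 min 76 min 67 min 92 min 61 = 61.
Optimal value attained by: walk 2->4->1->1->4->3.
Answer: (A^⊗5)[2][3] = 61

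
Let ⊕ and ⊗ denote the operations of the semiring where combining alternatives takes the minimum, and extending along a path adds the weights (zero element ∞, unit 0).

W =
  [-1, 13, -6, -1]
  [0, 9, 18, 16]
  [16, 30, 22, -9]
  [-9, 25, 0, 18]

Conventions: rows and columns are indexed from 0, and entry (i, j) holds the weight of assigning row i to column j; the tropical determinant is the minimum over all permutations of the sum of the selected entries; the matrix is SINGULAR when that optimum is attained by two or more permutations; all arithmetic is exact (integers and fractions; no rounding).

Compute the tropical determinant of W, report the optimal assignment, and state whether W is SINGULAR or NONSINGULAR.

σ = (0, 1, 2, 3): (-1) + 9 + 22 + 18 = 48
σ = (0, 1, 3, 2): (-1) + 9 + (-9) + 0 = -1
σ = (0, 2, 1, 3): (-1) + 18 + 30 + 18 = 65
σ = (0, 2, 3, 1): (-1) + 18 + (-9) + 25 = 33
σ = (0, 3, 1, 2): (-1) + 16 + 30 + 0 = 45
σ = (0, 3, 2, 1): (-1) + 16 + 22 + 25 = 62
σ = (1, 0, 2, 3): 13 + 0 + 22 + 18 = 53
σ = (1, 0, 3, 2): 13 + 0 + (-9) + 0 = 4
σ = (1, 2, 0, 3): 13 + 18 + 16 + 18 = 65
σ = (1, 2, 3, 0): 13 + 18 + (-9) + (-9) = 13
σ = (1, 3, 0, 2): 13 + 16 + 16 + 0 = 45
σ = (1, 3, 2, 0): 13 + 16 + 22 + (-9) = 42
σ = (2, 0, 1, 3): (-6) + 0 + 30 + 18 = 42
σ = (2, 0, 3, 1): (-6) + 0 + (-9) + 25 = 10
σ = (2, 1, 0, 3): (-6) + 9 + 16 + 18 = 37
σ = (2, 1, 3, 0): (-6) + 9 + (-9) + (-9) = -15
σ = (2, 3, 0, 1): (-6) + 16 + 16 + 25 = 51
σ = (2, 3, 1, 0): (-6) + 16 + 30 + (-9) = 31
σ = (3, 0, 1, 2): (-1) + 0 + 30 + 0 = 29
σ = (3, 0, 2, 1): (-1) + 0 + 22 + 25 = 46
σ = (3, 1, 0, 2): (-1) + 9 + 16 + 0 = 24
σ = (3, 1, 2, 0): (-1) + 9 + 22 + (-9) = 21
σ = (3, 2, 0, 1): (-1) + 18 + 16 + 25 = 58
σ = (3, 2, 1, 0): (-1) + 18 + 30 + (-9) = 38
Optimal value attained by: σ = (2, 1, 3, 0).
Answer: det⊕(W) = -15; verdict: NONSINGULAR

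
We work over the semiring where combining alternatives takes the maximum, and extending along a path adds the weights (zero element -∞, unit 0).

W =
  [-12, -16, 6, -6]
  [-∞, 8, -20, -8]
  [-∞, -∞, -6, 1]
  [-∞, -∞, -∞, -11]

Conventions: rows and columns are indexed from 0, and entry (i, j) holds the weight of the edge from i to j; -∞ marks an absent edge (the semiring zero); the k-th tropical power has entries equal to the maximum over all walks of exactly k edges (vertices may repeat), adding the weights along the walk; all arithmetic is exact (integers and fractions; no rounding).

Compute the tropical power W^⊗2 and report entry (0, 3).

W^⊗2:
  [-24, -8, 0, 7]
  [-∞, 16, -12, 0]
  [-∞, -∞, -12, -5]
  [-∞, -∞, -∞, -22]
Key observation: the optimum is the walk 0->2->3, with weight 6 + 1 = 7.
Optimal value attained by: walk 0->2->3.
Answer: (W^⊗2)[0][3] = 7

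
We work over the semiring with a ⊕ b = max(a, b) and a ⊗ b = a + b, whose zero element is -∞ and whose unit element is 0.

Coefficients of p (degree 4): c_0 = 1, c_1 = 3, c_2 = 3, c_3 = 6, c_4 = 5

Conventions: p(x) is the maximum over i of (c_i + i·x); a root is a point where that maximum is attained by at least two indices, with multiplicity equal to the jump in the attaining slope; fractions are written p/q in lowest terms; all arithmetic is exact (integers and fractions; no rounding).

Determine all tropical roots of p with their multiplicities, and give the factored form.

hull edge (i=0, c=1) to (i=1, c=3): slope 2, span 1
hull edge (i=1, c=3) to (i=3, c=6): slope 3/2, span 2
hull edge (i=3, c=6) to (i=4, c=5): slope -1, span 1
Factored form: p(x) = 5 ⊗ (x ⊕ (-2)) ⊗ (x ⊕ (-3/2)) ⊗ (x ⊕ (-3/2)) ⊗ (x ⊕ 1)
Answer: roots = -2 (mult 1), -3/2 (mult 2), 1 (mult 1)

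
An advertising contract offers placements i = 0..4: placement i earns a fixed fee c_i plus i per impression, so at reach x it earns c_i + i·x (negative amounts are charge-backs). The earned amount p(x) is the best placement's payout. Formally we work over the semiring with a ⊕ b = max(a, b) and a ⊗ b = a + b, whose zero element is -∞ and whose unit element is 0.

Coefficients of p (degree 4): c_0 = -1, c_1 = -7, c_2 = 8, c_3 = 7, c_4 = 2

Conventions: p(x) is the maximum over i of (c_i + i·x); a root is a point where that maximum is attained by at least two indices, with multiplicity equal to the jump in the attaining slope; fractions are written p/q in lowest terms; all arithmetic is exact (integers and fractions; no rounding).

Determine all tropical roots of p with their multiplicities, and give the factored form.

hull edge (i=0, c=-1) to (i=2, c=8): slope 9/2, span 2
hull edge (i=2, c=8) to (i=3, c=7): slope -1, span 1
hull edge (i=3, c=7) to (i=4, c=2): slope -5, span 1
Factored form: p(x) = 2 ⊗ (x ⊕ (-9/2)) ⊗ (x ⊕ (-9/2)) ⊗ (x ⊕ 1) ⊗ (x ⊕ 5)
Answer: roots = -9/2 (mult 2), 1 (mult 1), 5 (mult 1)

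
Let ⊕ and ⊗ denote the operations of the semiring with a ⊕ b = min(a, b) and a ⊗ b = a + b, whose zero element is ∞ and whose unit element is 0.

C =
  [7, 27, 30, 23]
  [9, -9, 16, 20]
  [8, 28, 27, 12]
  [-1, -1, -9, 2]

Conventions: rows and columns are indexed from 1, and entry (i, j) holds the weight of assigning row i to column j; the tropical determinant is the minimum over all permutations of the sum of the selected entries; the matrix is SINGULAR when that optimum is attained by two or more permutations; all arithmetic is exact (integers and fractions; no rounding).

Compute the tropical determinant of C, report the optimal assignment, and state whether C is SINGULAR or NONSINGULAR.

σ = (1, 2, 3, 4): 7 + (-9) + 27 + 2 = 27
σ = (1, 2, 4, 3): 7 + (-9) + 12 + (-9) = 1
σ = (1, 3, 2, 4): 7 + 16 + 28 + 2 = 53
σ = (1, 3, 4, 2): 7 + 16 + 12 + (-1) = 34
σ = (1, 4, 2, 3): 7 + 20 + 28 + (-9) = 46
σ = (1, 4, 3, 2): 7 + 20 + 27 + (-1) = 53
σ = (2, 1, 3, 4): 27 + 9 + 27 + 2 = 65
σ = (2, 1, 4, 3): 27 + 9 + 12 + (-9) = 39
σ = (2, 3, 1, 4): 27 + 16 + 8 + 2 = 53
σ = (2, 3, 4, 1): 27 + 16 + 12 + (-1) = 54
σ = (2, 4, 1, 3): 27 + 20 + 8 + (-9) = 46
σ = (2, 4, 3, 1): 27 + 20 + 27 + (-1) = 73
σ = (3, 1, 2, 4): 30 + 9 + 28 + 2 = 69
σ = (3, 1, 4, 2): 30 + 9 + 12 + (-1) = 50
σ = (3, 2, 1, 4): 30 + (-9) + 8 + 2 = 31
σ = (3, 2, 4, 1): 30 + (-9) + 12 + (-1) = 32
σ = (3, 4, 1, 2): 30 + 20 + 8 + (-1) = 57
σ = (3, 4, 2, 1): 30 + 20 + 28 + (-1) = 77
σ = (4, 1, 2, 3): 23 + 9 + 28 + (-9) = 51
σ = (4, 1, 3, 2): 23 + 9 + 27 + (-1) = 58
σ = (4, 2, 1, 3): 23 + (-9) + 8 + (-9) = 13
σ = (4, 2, 3, 1): 23 + (-9) + 27 + (-1) = 40
σ = (4, 3, 1, 2): 23 + 16 + 8 + (-1) = 46
σ = (4, 3, 2, 1): 23 + 16 + 28 + (-1) = 66
Optimal value attained by: σ = (1, 2, 4, 3).
Answer: det⊕(C) = 1; verdict: NONSINGULAR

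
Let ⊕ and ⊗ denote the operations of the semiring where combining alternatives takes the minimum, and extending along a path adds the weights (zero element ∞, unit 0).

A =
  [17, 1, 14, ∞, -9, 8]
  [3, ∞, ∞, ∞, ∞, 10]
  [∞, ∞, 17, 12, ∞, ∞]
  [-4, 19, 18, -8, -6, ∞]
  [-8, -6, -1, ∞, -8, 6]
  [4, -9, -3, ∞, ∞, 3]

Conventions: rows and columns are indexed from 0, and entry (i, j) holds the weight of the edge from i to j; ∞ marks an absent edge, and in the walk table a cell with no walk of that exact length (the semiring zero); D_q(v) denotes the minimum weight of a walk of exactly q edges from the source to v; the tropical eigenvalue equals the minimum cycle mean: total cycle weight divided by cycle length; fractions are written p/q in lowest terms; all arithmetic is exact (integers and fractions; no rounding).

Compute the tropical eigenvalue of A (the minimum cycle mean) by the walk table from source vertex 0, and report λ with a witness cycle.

q=0: [0, ∞, ∞, ∞, ∞, ∞]
q=1: [17, 1, 14, ∞, -9, 8]
q=2: [-17, -15, -10, 26, -17, -3]
q=3: [-25, -23, -18, 2, -26, -11]
q=4: [-34, -32, -27, -6, -34, -20]
q=5: [-42, -40, -35, -15, -43, -28]
q=6: [-51, -49, -44, -23, -51, -37]
Optimal cycle mean attained by: cycle 0->4->0, total (-9) + (-8), length 2.
Answer: λ = -17/2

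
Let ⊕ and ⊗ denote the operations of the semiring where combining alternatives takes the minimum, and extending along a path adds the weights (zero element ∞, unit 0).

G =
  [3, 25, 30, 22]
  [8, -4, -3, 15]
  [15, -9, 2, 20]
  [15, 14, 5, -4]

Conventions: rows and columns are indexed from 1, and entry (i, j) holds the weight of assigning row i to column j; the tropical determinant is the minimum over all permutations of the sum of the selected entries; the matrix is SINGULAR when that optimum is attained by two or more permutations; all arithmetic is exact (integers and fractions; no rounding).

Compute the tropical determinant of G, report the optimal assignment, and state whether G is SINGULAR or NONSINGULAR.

σ = (1, 2, 3, 4): 3 + (-4) + 2 + (-4) = -3
σ = (1, 2, 4, 3): 3 + (-4) + 20 + 5 = 24
σ = (1, 3, 2, 4): 3 + (-3) + (-9) + (-4) = -13
σ = (1, 3, 4, 2): 3 + (-3) + 20 + 14 = 34
σ = (1, 4, 2, 3): 3 + 15 + (-9) + 5 = 14
σ = (1, 4, 3, 2): 3 + 15 + 2 + 14 = 34
σ = (2, 1, 3, 4): 25 + 8 + 2 + (-4) = 31
σ = (2, 1, 4, 3): 25 + 8 + 20 + 5 = 58
σ = (2, 3, 1, 4): 25 + (-3) + 15 + (-4) = 33
σ = (2, 3, 4, 1): 25 + (-3) + 20 + 15 = 57
σ = (2, 4, 1, 3): 25 + 15 + 15 + 5 = 60
σ = (2, 4, 3, 1): 25 + 15 + 2 + 15 = 57
σ = (3, 1, 2, 4): 30 + 8 + (-9) + (-4) = 25
σ = (3, 1, 4, 2): 30 + 8 + 20 + 14 = 72
σ = (3, 2, 1, 4): 30 + (-4) + 15 + (-4) = 37
σ = (3, 2, 4, 1): 30 + (-4) + 20 + 15 = 61
σ = (3, 4, 1, 2): 30 + 15 + 15 + 14 = 74
σ = (3, 4, 2, 1): 30 + 15 + (-9) + 15 = 51
σ = (4, 1, 2, 3): 22 + 8 + (-9) + 5 = 26
σ = (4, 1, 3, 2): 22 + 8 + 2 + 14 = 46
σ = (4, 2, 1, 3): 22 + (-4) + 15 + 5 = 38
σ = (4, 2, 3, 1): 22 + (-4) + 2 + 15 = 35
σ = (4, 3, 1, 2): 22 + (-3) + 15 + 14 = 48
σ = (4, 3, 2, 1): 22 + (-3) + (-9) + 15 = 25
Optimal value attained by: σ = (1, 3, 2, 4).
Answer: det⊕(G) = -13; verdict: NONSINGULAR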